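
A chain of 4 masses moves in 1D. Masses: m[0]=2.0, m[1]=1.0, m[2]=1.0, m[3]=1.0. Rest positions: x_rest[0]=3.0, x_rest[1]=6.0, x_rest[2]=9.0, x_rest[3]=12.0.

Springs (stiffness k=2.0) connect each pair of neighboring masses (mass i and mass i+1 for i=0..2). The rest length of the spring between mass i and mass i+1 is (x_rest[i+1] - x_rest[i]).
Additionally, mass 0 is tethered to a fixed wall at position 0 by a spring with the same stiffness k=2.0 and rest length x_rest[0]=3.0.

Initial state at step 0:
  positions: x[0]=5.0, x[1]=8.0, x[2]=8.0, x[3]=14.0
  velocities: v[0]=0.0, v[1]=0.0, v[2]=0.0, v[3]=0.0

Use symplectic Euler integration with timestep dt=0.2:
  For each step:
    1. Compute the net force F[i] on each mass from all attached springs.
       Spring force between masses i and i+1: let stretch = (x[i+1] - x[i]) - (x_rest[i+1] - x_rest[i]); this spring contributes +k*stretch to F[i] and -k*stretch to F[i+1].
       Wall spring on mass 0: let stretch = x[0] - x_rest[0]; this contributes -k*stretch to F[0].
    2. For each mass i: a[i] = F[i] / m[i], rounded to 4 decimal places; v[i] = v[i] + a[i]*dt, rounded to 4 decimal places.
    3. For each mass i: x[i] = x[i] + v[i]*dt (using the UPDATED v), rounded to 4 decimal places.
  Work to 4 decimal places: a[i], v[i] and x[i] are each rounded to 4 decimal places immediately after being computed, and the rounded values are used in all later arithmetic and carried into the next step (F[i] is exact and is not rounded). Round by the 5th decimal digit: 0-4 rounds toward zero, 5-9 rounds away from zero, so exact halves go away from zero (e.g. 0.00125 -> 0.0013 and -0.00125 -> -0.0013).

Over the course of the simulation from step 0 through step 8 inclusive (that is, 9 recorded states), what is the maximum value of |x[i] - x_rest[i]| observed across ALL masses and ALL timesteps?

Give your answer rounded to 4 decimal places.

Step 0: x=[5.0000 8.0000 8.0000 14.0000] v=[0.0000 0.0000 0.0000 0.0000]
Step 1: x=[4.9200 7.7600 8.4800 13.7600] v=[-0.4000 -1.2000 2.4000 -1.2000]
Step 2: x=[4.7568 7.3504 9.3248 13.3376] v=[-0.8160 -2.0480 4.2240 -2.1120]
Step 3: x=[4.5071 6.8913 10.3327 12.8342] v=[-1.2486 -2.2957 5.0394 -2.5171]
Step 4: x=[4.1725 6.5167 11.2654 12.3707] v=[-1.6732 -1.8728 4.6634 -2.3177]
Step 5: x=[3.7647 6.3345 11.9066 12.0587] v=[-2.0389 -0.9110 3.2060 -1.5598]
Step 6: x=[3.3091 6.3925 12.1142 11.9746] v=[-2.2779 0.2899 1.0380 -0.4206]
Step 7: x=[2.8445 6.6615 11.8529 12.1416] v=[-2.3230 1.3452 -1.3065 0.8352]
Step 8: x=[2.4188 7.0405 11.1994 12.5255] v=[-2.1285 1.8950 -3.2676 1.9197]
Max displacement = 3.1142

Answer: 3.1142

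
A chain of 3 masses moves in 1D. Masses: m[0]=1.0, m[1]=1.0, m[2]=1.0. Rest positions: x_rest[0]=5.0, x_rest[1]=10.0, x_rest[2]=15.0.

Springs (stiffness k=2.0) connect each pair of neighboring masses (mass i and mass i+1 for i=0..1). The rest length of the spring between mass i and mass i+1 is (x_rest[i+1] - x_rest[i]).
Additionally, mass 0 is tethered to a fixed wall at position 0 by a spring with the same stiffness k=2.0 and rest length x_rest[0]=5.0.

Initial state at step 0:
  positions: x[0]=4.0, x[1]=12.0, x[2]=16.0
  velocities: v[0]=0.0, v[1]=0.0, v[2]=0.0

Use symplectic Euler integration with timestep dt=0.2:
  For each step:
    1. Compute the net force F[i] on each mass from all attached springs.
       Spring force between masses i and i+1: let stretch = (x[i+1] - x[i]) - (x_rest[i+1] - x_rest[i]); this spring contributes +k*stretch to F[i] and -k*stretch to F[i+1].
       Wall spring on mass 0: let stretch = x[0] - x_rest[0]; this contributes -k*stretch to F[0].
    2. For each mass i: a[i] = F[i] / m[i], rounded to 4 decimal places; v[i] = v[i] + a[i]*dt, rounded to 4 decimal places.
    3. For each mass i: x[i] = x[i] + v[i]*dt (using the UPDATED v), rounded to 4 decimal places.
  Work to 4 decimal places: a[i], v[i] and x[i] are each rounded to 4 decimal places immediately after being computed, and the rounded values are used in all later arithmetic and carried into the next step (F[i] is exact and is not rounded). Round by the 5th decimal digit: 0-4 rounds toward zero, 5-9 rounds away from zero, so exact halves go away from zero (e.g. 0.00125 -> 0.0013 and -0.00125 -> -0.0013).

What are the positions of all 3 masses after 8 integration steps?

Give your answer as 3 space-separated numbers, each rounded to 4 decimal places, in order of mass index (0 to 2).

Step 0: x=[4.0000 12.0000 16.0000] v=[0.0000 0.0000 0.0000]
Step 1: x=[4.3200 11.6800 16.0800] v=[1.6000 -1.6000 0.4000]
Step 2: x=[4.8832 11.1232 16.2080] v=[2.8160 -2.7840 0.6400]
Step 3: x=[5.5549 10.4740 16.3292] v=[3.3587 -3.2461 0.6061]
Step 4: x=[6.1758 9.8997 16.3820] v=[3.1044 -2.8717 0.2640]
Step 5: x=[6.6005 9.5460 16.3162] v=[2.1236 -1.7683 -0.3289]
Step 6: x=[6.7328 9.4983 16.1088] v=[0.6616 -0.2384 -1.0370]
Step 7: x=[6.5477 9.7582 15.7726] v=[-0.9253 1.2996 -1.6812]
Step 8: x=[6.0957 10.2424 15.3552] v=[-2.2602 2.4212 -2.0870]

Answer: 6.0957 10.2424 15.3552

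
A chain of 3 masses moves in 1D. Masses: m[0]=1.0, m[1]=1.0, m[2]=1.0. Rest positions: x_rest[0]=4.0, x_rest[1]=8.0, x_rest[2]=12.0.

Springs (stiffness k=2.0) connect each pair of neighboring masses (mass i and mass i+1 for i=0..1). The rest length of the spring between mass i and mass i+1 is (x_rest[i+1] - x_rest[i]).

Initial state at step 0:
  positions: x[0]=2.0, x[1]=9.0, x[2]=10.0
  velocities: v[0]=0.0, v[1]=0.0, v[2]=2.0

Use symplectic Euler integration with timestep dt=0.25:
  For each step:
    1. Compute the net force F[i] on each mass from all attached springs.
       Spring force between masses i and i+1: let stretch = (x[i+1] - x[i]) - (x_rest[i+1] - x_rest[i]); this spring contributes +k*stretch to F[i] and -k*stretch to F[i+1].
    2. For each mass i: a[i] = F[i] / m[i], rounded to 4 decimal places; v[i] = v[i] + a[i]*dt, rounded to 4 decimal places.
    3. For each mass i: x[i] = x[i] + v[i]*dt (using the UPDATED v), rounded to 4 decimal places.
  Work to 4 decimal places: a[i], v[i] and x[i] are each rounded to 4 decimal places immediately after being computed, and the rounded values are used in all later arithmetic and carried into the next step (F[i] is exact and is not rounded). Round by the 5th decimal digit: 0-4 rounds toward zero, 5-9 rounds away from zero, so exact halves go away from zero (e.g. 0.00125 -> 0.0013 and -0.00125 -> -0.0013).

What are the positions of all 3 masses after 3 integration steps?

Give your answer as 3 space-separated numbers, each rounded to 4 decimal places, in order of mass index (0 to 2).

Step 0: x=[2.0000 9.0000 10.0000] v=[0.0000 0.0000 2.0000]
Step 1: x=[2.3750 8.2500 10.8750] v=[1.5000 -3.0000 3.5000]
Step 2: x=[2.9844 7.0938 11.9219] v=[2.4375 -4.6250 4.1875]
Step 3: x=[3.6075 6.0274 12.8653] v=[2.4922 -4.2657 3.7735]

Answer: 3.6075 6.0274 12.8653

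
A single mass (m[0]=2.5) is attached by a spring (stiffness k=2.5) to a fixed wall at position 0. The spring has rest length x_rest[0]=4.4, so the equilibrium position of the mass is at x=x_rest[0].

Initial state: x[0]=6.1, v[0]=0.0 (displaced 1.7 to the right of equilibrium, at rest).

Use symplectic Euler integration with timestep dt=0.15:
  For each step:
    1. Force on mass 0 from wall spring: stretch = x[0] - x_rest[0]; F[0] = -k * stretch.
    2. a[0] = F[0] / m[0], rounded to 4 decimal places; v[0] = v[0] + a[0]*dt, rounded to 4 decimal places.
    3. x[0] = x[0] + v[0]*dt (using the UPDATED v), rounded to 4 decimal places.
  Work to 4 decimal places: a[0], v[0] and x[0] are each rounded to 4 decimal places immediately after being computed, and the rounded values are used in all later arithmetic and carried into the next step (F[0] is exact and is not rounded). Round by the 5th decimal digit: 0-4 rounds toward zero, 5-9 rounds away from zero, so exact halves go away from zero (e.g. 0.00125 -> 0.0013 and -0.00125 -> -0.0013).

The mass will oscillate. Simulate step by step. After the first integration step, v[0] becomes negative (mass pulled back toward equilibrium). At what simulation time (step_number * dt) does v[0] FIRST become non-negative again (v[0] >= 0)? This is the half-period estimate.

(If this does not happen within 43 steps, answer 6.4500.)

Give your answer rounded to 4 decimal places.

Step 0: x=[6.1000] v=[0.0000]
Step 1: x=[6.0618] v=[-0.2550]
Step 2: x=[5.9862] v=[-0.5043]
Step 3: x=[5.8749] v=[-0.7422]
Step 4: x=[5.7304] v=[-0.9634]
Step 5: x=[5.5560] v=[-1.1630]
Step 6: x=[5.3555] v=[-1.3364]
Step 7: x=[5.1335] v=[-1.4797]
Step 8: x=[4.8950] v=[-1.5897]
Step 9: x=[4.6454] v=[-1.6640]
Step 10: x=[4.3903] v=[-1.7008]
Step 11: x=[4.1354] v=[-1.6993]
Step 12: x=[3.8865] v=[-1.6596]
Step 13: x=[3.6491] v=[-1.5826]
Step 14: x=[3.4286] v=[-1.4700]
Step 15: x=[3.2300] v=[-1.3243]
Step 16: x=[3.0577] v=[-1.1488]
Step 17: x=[2.9156] v=[-0.9475]
Step 18: x=[2.8069] v=[-0.7248]
Step 19: x=[2.7340] v=[-0.4858]
Step 20: x=[2.6986] v=[-0.2359]
Step 21: x=[2.7015] v=[0.0193]
First v>=0 after going negative at step 21, time=3.1500

Answer: 3.1500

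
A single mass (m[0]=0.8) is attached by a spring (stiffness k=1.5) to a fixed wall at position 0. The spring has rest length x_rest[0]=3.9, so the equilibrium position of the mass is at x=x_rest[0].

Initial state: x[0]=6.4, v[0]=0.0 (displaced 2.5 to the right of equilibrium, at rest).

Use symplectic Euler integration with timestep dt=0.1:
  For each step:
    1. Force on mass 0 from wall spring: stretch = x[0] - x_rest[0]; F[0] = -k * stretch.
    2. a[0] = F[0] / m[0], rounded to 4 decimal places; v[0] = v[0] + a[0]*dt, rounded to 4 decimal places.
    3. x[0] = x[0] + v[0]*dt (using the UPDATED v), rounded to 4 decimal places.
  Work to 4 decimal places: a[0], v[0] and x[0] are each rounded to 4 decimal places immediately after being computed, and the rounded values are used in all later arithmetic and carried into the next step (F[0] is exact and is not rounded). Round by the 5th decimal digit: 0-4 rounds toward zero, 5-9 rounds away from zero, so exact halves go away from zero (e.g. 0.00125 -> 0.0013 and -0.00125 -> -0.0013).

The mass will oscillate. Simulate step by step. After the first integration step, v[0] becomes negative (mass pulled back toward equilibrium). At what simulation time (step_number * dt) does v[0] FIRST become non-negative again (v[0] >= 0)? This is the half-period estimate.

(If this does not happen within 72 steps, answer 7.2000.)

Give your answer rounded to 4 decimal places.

Step 0: x=[6.4000] v=[0.0000]
Step 1: x=[6.3531] v=[-0.4688]
Step 2: x=[6.2602] v=[-0.9288]
Step 3: x=[6.1231] v=[-1.3713]
Step 4: x=[5.9443] v=[-1.7881]
Step 5: x=[5.7272] v=[-2.1714]
Step 6: x=[5.4758] v=[-2.5140]
Step 7: x=[5.1949] v=[-2.8095]
Step 8: x=[4.8897] v=[-3.0523]
Step 9: x=[4.5659] v=[-3.2379]
Step 10: x=[4.2296] v=[-3.3628]
Step 11: x=[3.8871] v=[-3.4246]
Step 12: x=[3.5449] v=[-3.4222]
Step 13: x=[3.2093] v=[-3.3556]
Step 14: x=[2.8867] v=[-3.2261]
Step 15: x=[2.5831] v=[-3.0361]
Step 16: x=[2.3042] v=[-2.7892]
Step 17: x=[2.0552] v=[-2.4900]
Step 18: x=[1.8408] v=[-2.1441]
Step 19: x=[1.6650] v=[-1.7580]
Step 20: x=[1.5311] v=[-1.3389]
Step 21: x=[1.4416] v=[-0.8947]
Step 22: x=[1.3982] v=[-0.4338]
Step 23: x=[1.4017] v=[0.0353]
First v>=0 after going negative at step 23, time=2.3000

Answer: 2.3000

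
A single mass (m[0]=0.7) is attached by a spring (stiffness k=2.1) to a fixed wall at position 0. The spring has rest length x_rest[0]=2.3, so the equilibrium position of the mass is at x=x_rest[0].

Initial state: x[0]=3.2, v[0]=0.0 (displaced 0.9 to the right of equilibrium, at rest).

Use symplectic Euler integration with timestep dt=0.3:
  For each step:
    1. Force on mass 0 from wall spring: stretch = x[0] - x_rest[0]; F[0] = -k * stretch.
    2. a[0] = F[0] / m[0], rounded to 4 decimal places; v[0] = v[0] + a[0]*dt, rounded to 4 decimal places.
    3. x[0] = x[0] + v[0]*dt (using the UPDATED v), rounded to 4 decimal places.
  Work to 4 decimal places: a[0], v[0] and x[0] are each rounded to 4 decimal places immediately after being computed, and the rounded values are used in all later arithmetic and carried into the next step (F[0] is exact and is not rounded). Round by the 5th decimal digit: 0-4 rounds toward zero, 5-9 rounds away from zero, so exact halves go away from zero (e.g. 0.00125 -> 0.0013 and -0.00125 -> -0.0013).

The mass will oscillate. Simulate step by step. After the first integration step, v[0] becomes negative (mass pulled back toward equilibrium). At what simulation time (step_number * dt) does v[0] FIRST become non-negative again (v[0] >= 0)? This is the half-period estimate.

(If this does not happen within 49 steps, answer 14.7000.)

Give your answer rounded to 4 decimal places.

Answer: 1.8000

Derivation:
Step 0: x=[3.2000] v=[0.0000]
Step 1: x=[2.9570] v=[-0.8100]
Step 2: x=[2.5366] v=[-1.4013]
Step 3: x=[2.0523] v=[-1.6142]
Step 4: x=[1.6349] v=[-1.3913]
Step 5: x=[1.3971] v=[-0.7927]
Step 6: x=[1.4031] v=[0.0199]
First v>=0 after going negative at step 6, time=1.8000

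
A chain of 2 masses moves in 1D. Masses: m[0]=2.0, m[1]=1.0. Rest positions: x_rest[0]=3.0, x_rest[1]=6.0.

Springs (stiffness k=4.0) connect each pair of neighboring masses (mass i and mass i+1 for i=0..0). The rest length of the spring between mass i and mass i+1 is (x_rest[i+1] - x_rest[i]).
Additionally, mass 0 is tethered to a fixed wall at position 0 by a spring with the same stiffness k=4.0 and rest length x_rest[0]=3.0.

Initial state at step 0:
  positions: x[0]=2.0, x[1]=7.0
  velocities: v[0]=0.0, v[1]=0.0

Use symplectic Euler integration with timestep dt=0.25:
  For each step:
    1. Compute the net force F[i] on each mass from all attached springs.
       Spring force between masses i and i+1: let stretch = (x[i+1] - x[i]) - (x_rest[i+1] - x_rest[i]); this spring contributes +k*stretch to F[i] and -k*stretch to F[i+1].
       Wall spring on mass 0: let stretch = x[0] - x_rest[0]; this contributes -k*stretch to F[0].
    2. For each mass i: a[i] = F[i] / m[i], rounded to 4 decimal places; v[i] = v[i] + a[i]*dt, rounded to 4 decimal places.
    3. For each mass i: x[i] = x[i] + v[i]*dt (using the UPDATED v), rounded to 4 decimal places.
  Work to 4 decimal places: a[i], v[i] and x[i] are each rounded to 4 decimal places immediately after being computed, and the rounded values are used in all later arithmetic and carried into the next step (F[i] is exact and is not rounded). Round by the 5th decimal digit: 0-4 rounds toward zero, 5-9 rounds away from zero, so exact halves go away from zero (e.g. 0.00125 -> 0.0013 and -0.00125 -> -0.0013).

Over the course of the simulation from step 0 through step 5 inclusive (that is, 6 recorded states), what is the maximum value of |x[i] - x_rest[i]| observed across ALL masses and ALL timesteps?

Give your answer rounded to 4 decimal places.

Step 0: x=[2.0000 7.0000] v=[0.0000 0.0000]
Step 1: x=[2.3750 6.5000] v=[1.5000 -2.0000]
Step 2: x=[2.9688 5.7188] v=[2.3750 -3.1250]
Step 3: x=[3.5352 5.0001] v=[2.2656 -2.8750]
Step 4: x=[3.8428 4.6651] v=[1.2305 -1.3399]
Step 5: x=[3.7729 4.8746] v=[-0.2798 0.8378]
Max displacement = 1.3349

Answer: 1.3349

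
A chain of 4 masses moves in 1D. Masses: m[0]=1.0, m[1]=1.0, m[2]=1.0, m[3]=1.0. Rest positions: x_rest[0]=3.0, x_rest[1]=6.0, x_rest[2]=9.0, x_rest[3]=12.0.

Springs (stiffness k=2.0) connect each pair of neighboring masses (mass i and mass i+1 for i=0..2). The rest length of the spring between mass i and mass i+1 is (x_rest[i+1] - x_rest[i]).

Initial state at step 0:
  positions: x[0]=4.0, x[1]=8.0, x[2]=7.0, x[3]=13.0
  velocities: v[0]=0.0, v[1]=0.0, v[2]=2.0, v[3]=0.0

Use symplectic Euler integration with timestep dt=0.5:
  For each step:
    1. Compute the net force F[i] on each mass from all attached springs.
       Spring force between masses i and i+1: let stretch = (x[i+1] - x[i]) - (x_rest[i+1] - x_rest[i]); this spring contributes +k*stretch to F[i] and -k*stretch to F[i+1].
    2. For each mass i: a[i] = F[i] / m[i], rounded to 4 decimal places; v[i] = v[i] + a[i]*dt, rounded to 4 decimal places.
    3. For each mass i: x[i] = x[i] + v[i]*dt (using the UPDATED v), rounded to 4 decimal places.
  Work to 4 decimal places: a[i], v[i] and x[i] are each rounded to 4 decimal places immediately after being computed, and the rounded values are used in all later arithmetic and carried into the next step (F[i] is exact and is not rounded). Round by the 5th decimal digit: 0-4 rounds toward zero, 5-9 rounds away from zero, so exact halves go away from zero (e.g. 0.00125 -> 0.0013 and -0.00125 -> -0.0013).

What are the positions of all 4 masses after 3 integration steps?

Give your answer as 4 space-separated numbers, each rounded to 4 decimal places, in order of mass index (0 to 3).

Answer: 2.7500 8.5000 10.0000 13.7500

Derivation:
Step 0: x=[4.0000 8.0000 7.0000 13.0000] v=[0.0000 0.0000 2.0000 0.0000]
Step 1: x=[4.5000 5.5000 11.5000 11.5000] v=[1.0000 -5.0000 9.0000 -3.0000]
Step 2: x=[4.0000 5.5000 13.0000 11.5000] v=[-1.0000 0.0000 3.0000 0.0000]
Step 3: x=[2.7500 8.5000 10.0000 13.7500] v=[-2.5000 6.0000 -6.0000 4.5000]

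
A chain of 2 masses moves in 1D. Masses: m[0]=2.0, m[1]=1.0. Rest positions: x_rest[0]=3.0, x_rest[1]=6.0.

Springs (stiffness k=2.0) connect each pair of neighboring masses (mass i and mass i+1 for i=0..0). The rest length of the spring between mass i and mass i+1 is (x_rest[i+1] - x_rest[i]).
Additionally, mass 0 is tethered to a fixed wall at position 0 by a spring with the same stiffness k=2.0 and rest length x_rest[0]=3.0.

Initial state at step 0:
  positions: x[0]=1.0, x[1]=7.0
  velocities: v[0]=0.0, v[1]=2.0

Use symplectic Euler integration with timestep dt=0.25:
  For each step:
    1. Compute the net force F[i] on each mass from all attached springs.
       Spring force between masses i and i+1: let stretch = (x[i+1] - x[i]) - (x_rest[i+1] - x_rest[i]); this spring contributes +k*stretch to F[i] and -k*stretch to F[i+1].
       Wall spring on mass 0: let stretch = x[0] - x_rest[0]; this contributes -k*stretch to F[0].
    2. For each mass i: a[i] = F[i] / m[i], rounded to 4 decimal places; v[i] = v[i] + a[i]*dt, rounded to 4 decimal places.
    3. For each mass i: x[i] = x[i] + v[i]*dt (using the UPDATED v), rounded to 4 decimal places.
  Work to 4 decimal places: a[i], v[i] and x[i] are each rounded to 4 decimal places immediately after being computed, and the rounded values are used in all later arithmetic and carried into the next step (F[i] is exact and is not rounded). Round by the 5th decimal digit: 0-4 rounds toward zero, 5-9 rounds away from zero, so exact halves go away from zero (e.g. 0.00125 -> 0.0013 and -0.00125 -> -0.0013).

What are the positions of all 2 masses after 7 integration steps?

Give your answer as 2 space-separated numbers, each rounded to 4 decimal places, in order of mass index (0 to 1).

Answer: 5.1697 5.2436

Derivation:
Step 0: x=[1.0000 7.0000] v=[0.0000 2.0000]
Step 1: x=[1.3125 7.1250] v=[1.2500 0.5000]
Step 2: x=[1.9063 6.8984] v=[2.3750 -0.9063]
Step 3: x=[2.6929 6.4228] v=[3.1465 -1.9024]
Step 4: x=[3.5444 5.8560] v=[3.4058 -2.2674]
Step 5: x=[4.3188 5.3752] v=[3.0976 -1.9232]
Step 6: x=[4.8893 5.1374] v=[2.2820 -0.9514]
Step 7: x=[5.1697 5.2436] v=[1.1217 0.4246]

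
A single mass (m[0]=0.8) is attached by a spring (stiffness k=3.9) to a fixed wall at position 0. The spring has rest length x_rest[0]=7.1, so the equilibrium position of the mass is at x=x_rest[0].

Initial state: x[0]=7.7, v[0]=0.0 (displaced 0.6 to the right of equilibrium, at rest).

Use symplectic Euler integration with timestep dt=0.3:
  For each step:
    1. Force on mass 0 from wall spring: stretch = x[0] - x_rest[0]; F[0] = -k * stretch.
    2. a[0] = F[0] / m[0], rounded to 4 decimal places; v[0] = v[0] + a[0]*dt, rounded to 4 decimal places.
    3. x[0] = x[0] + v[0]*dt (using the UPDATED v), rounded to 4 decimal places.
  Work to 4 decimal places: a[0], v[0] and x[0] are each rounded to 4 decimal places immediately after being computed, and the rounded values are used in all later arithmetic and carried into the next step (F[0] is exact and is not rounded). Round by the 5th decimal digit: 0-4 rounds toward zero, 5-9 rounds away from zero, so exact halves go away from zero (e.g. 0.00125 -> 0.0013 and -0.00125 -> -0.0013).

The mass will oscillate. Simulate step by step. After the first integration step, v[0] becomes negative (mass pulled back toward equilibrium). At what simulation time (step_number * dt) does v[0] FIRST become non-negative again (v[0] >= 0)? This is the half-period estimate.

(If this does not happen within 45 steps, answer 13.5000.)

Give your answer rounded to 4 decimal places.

Answer: 1.5000

Derivation:
Step 0: x=[7.7000] v=[0.0000]
Step 1: x=[7.4368] v=[-0.8775]
Step 2: x=[7.0258] v=[-1.3701]
Step 3: x=[6.6473] v=[-1.2616]
Step 4: x=[6.4675] v=[-0.5995]
Step 5: x=[6.5652] v=[0.3255]
First v>=0 after going negative at step 5, time=1.5000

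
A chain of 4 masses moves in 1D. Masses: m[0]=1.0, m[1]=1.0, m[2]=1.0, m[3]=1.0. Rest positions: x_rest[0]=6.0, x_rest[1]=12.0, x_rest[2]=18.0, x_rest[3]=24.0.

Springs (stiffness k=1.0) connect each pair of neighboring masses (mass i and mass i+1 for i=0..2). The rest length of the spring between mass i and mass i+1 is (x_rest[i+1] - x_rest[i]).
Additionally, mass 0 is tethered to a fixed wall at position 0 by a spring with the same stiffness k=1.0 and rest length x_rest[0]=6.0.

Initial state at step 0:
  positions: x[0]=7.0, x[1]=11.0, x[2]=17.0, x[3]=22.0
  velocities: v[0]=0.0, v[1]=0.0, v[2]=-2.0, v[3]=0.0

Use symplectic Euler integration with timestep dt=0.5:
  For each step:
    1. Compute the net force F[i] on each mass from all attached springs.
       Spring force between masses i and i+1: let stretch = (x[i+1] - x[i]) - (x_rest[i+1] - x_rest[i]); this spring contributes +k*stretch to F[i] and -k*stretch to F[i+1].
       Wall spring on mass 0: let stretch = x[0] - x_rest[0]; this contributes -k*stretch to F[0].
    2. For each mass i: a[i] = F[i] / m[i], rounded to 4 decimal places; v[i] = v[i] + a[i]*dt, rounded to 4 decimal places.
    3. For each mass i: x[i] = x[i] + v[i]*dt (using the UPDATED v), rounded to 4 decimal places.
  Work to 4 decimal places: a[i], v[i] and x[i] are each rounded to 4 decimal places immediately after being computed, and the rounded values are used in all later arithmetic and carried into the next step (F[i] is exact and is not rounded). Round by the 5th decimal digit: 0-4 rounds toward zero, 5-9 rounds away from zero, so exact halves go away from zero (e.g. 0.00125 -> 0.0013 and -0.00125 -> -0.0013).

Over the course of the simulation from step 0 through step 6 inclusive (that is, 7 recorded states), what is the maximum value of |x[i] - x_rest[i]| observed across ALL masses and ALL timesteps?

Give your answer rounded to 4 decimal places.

Answer: 3.0711

Derivation:
Step 0: x=[7.0000 11.0000 17.0000 22.0000] v=[0.0000 0.0000 -2.0000 0.0000]
Step 1: x=[6.2500 11.5000 15.7500 22.2500] v=[-1.5000 1.0000 -2.5000 0.5000]
Step 2: x=[5.2500 11.7500 15.0625 22.3750] v=[-2.0000 0.5000 -1.3750 0.2500]
Step 3: x=[4.5625 11.2031 15.3750 22.1719] v=[-1.3750 -1.0938 0.6250 -0.4063]
Step 4: x=[4.3945 10.0390 16.3438 21.7695] v=[-0.3360 -2.3282 1.9375 -0.8048]
Step 5: x=[4.5390 9.0400 17.0928 21.5107] v=[0.2890 -1.9981 1.4980 -0.5177]
Step 6: x=[4.6740 8.9289 16.9331 21.6474] v=[0.2700 -0.2222 -0.3195 0.2734]
Max displacement = 3.0711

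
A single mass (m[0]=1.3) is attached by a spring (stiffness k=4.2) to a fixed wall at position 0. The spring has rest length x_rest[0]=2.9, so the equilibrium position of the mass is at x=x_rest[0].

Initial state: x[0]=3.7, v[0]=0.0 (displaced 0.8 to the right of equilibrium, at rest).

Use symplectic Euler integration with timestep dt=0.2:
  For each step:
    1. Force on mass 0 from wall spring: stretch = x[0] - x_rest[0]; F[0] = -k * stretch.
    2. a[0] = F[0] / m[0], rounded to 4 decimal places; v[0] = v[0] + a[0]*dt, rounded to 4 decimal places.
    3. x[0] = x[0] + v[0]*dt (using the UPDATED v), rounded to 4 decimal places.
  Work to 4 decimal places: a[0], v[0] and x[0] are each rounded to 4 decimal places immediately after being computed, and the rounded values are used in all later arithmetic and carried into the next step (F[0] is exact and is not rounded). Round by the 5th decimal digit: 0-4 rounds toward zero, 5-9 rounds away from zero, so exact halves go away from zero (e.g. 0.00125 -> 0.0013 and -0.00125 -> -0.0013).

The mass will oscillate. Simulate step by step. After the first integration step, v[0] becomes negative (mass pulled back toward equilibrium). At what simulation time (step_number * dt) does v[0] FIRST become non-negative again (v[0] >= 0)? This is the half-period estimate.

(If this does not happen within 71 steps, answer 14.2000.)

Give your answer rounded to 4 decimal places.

Step 0: x=[3.7000] v=[0.0000]
Step 1: x=[3.5966] v=[-0.5169]
Step 2: x=[3.4032] v=[-0.9670]
Step 3: x=[3.1448] v=[-1.2921]
Step 4: x=[2.8547] v=[-1.4503]
Step 5: x=[2.5705] v=[-1.4210]
Step 6: x=[2.3289] v=[-1.2081]
Step 7: x=[2.1611] v=[-0.8391]
Step 8: x=[2.0888] v=[-0.3617]
Step 9: x=[2.1213] v=[0.1625]
First v>=0 after going negative at step 9, time=1.8000

Answer: 1.8000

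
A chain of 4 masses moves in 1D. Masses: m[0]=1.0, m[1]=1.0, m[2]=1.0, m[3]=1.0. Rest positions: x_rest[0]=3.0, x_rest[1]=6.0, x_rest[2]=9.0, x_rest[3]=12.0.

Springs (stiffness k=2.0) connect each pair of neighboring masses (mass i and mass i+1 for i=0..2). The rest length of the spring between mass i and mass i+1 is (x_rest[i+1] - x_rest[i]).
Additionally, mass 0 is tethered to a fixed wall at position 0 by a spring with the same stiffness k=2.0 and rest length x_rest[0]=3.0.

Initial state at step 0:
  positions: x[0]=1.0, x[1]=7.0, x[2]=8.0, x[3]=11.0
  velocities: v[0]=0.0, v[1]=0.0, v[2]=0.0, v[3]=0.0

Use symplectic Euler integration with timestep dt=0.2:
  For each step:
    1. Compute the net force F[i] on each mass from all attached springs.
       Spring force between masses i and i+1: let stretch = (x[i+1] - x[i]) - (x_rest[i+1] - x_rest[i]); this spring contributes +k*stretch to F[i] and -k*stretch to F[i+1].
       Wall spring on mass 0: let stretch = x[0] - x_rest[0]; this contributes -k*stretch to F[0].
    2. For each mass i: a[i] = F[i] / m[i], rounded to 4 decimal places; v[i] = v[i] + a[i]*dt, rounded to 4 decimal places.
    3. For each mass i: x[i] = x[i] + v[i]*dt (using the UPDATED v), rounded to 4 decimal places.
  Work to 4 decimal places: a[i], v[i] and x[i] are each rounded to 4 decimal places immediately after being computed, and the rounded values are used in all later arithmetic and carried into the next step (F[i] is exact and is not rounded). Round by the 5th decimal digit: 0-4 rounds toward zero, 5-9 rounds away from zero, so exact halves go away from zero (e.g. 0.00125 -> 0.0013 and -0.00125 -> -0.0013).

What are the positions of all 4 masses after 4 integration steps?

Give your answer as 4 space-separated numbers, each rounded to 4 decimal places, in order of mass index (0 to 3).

Step 0: x=[1.0000 7.0000 8.0000 11.0000] v=[0.0000 0.0000 0.0000 0.0000]
Step 1: x=[1.4000 6.6000 8.1600 11.0000] v=[2.0000 -2.0000 0.8000 0.0000]
Step 2: x=[2.1040 5.9088 8.4224 11.0128] v=[3.5200 -3.4560 1.3120 0.0640]
Step 3: x=[2.9441 5.1143 8.6909 11.0584] v=[4.2003 -3.9725 1.3427 0.2278]
Step 4: x=[3.7222 4.4323 8.8627 11.1546] v=[3.8907 -3.4099 0.8591 0.4808]

Answer: 3.7222 4.4323 8.8627 11.1546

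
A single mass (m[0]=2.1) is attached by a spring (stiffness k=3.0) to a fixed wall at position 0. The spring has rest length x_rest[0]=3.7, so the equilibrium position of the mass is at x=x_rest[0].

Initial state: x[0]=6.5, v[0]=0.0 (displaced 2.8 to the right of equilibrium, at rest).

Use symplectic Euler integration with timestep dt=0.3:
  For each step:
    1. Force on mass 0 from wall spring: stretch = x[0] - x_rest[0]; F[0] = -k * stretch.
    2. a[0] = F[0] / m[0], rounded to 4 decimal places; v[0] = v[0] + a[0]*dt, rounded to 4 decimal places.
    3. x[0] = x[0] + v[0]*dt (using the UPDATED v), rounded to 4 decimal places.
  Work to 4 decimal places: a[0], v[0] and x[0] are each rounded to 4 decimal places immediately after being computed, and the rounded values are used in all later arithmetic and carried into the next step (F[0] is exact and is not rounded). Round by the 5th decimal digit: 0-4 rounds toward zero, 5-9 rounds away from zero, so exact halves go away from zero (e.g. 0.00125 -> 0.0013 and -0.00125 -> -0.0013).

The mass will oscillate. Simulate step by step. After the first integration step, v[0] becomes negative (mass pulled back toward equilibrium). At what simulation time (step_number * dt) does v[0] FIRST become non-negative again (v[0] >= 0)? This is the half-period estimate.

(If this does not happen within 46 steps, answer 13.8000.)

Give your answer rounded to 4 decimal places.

Step 0: x=[6.5000] v=[0.0000]
Step 1: x=[6.1400] v=[-1.2000]
Step 2: x=[5.4663] v=[-2.2457]
Step 3: x=[4.5655] v=[-3.0027]
Step 4: x=[3.5534] v=[-3.3736]
Step 5: x=[2.5602] v=[-3.3108]
Step 6: x=[1.7135] v=[-2.8223]
Step 7: x=[1.1222] v=[-1.9709]
Step 8: x=[0.8624] v=[-0.8661]
Step 9: x=[0.9674] v=[0.3500]
First v>=0 after going negative at step 9, time=2.7000

Answer: 2.7000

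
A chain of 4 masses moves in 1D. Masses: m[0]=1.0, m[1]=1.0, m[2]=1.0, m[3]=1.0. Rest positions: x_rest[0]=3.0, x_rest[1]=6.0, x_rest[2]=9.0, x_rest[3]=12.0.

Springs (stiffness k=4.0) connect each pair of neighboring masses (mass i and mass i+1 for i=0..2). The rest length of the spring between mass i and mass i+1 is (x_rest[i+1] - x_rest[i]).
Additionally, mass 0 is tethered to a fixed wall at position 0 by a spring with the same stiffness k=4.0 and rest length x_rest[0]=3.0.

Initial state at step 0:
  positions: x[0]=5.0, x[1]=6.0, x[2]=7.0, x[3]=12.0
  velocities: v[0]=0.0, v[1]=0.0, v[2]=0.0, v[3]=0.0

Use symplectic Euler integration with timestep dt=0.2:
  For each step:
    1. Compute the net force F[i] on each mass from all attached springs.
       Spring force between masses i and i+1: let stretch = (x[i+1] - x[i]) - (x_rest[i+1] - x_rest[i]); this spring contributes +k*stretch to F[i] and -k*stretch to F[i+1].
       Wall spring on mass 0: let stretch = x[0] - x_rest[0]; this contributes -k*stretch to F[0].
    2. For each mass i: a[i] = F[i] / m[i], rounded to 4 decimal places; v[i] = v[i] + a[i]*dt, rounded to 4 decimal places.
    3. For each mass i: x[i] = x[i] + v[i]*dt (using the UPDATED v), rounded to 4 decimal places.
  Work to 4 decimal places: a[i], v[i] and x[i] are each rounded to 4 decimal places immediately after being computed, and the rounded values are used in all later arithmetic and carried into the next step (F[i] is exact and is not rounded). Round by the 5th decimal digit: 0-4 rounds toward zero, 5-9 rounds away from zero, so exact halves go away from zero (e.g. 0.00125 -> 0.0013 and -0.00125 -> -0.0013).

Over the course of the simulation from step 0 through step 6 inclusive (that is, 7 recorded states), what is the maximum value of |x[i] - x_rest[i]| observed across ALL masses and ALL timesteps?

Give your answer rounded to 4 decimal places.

Answer: 2.0949

Derivation:
Step 0: x=[5.0000 6.0000 7.0000 12.0000] v=[0.0000 0.0000 0.0000 0.0000]
Step 1: x=[4.3600 6.0000 7.6400 11.6800] v=[-3.2000 0.0000 3.2000 -1.6000]
Step 2: x=[3.2848 6.0000 8.6640 11.1936] v=[-5.3760 0.0000 5.1200 -2.4320]
Step 3: x=[2.1185 5.9918 9.6665 10.7825] v=[-5.8317 -0.0410 5.0125 -2.0557]
Step 4: x=[1.2329 5.9518 10.2596 10.6728] v=[-4.4279 -0.1999 2.9655 -0.5485]
Step 5: x=[0.9051 5.8460 10.2296 10.9770] v=[-1.6391 -0.5288 -0.1502 1.5209]
Step 6: x=[1.2230 5.6511 9.6178 11.6416] v=[1.5895 -0.9746 -3.0592 3.3230]
Max displacement = 2.0949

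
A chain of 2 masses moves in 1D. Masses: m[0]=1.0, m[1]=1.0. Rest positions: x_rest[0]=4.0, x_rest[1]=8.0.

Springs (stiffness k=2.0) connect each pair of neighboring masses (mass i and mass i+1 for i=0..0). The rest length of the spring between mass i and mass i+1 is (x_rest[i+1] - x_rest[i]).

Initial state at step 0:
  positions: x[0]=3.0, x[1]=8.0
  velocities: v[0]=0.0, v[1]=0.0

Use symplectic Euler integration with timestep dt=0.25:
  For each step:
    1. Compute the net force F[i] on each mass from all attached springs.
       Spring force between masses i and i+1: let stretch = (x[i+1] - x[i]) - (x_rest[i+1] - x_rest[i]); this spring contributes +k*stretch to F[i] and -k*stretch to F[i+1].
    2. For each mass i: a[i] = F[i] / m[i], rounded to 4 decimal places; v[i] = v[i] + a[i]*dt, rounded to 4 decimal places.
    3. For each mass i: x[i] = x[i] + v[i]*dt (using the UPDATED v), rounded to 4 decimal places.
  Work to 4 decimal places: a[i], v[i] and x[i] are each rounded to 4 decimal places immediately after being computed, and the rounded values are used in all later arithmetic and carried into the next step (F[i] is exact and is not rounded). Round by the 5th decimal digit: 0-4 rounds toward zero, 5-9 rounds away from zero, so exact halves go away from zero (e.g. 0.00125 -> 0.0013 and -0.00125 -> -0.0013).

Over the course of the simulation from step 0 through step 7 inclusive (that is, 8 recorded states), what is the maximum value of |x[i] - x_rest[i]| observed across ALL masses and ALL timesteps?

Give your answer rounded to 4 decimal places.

Step 0: x=[3.0000 8.0000] v=[0.0000 0.0000]
Step 1: x=[3.1250 7.8750] v=[0.5000 -0.5000]
Step 2: x=[3.3438 7.6563] v=[0.8750 -0.8750]
Step 3: x=[3.6016 7.3985] v=[1.0313 -1.0313]
Step 4: x=[3.8341 7.1661] v=[0.9298 -0.9298]
Step 5: x=[3.9831 7.0172] v=[0.5958 -0.5958]
Step 6: x=[4.0113 6.9890] v=[0.1129 -0.1129]
Step 7: x=[3.9117 7.0886] v=[-0.3983 0.3983]
Max displacement = 1.0110

Answer: 1.0110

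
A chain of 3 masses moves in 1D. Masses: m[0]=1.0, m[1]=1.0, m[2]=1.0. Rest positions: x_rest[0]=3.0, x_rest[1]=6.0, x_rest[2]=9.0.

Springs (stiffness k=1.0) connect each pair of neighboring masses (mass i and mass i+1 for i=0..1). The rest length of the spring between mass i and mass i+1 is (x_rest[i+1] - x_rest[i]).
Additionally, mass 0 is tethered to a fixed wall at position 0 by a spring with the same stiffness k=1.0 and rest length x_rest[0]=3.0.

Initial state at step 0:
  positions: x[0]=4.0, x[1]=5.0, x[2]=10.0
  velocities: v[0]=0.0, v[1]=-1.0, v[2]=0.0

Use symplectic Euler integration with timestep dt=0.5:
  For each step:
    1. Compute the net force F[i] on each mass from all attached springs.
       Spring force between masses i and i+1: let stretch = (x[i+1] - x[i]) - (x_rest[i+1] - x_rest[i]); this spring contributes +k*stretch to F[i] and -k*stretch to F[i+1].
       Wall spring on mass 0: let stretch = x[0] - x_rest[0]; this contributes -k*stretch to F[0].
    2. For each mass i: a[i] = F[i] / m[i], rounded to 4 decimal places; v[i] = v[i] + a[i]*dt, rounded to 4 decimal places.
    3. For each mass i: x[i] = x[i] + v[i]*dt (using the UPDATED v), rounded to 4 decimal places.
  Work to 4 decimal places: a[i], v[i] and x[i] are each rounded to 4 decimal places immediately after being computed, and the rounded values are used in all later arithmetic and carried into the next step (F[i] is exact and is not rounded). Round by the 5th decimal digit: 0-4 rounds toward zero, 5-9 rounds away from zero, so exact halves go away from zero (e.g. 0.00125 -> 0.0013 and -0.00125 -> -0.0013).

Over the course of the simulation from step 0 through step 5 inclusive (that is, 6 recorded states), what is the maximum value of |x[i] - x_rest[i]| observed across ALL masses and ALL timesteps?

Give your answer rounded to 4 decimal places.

Answer: 1.2656

Derivation:
Step 0: x=[4.0000 5.0000 10.0000] v=[0.0000 -1.0000 0.0000]
Step 1: x=[3.2500 5.5000 9.5000] v=[-1.5000 1.0000 -1.0000]
Step 2: x=[2.2500 6.4375 8.7500] v=[-2.0000 1.8750 -1.5000]
Step 3: x=[1.7344 6.9063 8.1719] v=[-1.0313 0.9375 -1.1563]
Step 4: x=[2.0782 6.3985 8.0274] v=[0.6875 -1.0157 -0.2891]
Step 5: x=[2.9825 5.2178 8.2257] v=[1.8086 -2.3614 0.3965]
Max displacement = 1.2656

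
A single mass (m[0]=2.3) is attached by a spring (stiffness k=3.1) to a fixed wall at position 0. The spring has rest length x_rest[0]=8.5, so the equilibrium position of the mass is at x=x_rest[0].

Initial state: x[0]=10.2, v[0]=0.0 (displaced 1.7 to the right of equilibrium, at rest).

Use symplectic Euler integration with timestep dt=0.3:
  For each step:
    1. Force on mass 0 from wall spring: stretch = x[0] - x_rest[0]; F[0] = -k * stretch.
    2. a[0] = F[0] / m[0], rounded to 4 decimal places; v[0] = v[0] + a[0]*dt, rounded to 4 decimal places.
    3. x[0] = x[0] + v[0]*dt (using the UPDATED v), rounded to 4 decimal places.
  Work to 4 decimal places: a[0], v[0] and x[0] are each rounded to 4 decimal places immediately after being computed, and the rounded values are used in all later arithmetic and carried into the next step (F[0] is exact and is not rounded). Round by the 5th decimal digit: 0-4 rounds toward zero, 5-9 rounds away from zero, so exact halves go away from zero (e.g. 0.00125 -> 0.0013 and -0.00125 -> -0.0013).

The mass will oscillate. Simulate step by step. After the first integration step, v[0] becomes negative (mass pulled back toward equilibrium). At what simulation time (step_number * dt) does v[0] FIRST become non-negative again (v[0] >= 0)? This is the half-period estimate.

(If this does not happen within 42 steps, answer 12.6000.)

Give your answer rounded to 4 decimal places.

Answer: 2.7000

Derivation:
Step 0: x=[10.2000] v=[0.0000]
Step 1: x=[9.9938] v=[-0.6874]
Step 2: x=[9.6064] v=[-1.2914]
Step 3: x=[9.0848] v=[-1.7388]
Step 4: x=[8.4922] v=[-1.9753]
Step 5: x=[7.9005] v=[-1.9722]
Step 6: x=[7.3816] v=[-1.7298]
Step 7: x=[6.9983] v=[-1.2776]
Step 8: x=[6.7972] v=[-0.6704]
Step 9: x=[6.8026] v=[0.0181]
First v>=0 after going negative at step 9, time=2.7000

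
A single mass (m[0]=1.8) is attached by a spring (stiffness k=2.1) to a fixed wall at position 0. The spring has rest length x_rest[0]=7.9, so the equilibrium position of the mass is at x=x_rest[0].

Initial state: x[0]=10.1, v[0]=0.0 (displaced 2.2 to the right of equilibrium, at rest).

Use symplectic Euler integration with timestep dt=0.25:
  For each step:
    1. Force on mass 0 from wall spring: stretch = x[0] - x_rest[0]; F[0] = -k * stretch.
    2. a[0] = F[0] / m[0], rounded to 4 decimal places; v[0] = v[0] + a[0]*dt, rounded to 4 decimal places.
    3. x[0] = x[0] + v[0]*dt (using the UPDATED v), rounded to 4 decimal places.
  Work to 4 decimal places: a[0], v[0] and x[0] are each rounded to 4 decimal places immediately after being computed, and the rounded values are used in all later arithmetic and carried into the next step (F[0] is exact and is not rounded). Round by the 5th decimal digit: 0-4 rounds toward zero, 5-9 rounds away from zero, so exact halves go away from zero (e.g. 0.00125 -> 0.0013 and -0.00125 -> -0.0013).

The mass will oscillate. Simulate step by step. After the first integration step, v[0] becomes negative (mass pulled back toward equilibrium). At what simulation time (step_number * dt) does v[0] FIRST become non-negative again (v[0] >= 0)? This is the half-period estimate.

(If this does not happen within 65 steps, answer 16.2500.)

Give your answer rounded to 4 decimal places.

Answer: 3.0000

Derivation:
Step 0: x=[10.1000] v=[0.0000]
Step 1: x=[9.9396] v=[-0.6417]
Step 2: x=[9.6305] v=[-1.2366]
Step 3: x=[9.1952] v=[-1.7413]
Step 4: x=[8.6654] v=[-2.1191]
Step 5: x=[8.0798] v=[-2.3424]
Step 6: x=[7.4811] v=[-2.3949]
Step 7: x=[6.9129] v=[-2.2727]
Step 8: x=[6.4167] v=[-1.9848]
Step 9: x=[6.0287] v=[-1.5522]
Step 10: x=[5.7771] v=[-1.0064]
Step 11: x=[5.6803] v=[-0.3872]
Step 12: x=[5.7454] v=[0.2602]
First v>=0 after going negative at step 12, time=3.0000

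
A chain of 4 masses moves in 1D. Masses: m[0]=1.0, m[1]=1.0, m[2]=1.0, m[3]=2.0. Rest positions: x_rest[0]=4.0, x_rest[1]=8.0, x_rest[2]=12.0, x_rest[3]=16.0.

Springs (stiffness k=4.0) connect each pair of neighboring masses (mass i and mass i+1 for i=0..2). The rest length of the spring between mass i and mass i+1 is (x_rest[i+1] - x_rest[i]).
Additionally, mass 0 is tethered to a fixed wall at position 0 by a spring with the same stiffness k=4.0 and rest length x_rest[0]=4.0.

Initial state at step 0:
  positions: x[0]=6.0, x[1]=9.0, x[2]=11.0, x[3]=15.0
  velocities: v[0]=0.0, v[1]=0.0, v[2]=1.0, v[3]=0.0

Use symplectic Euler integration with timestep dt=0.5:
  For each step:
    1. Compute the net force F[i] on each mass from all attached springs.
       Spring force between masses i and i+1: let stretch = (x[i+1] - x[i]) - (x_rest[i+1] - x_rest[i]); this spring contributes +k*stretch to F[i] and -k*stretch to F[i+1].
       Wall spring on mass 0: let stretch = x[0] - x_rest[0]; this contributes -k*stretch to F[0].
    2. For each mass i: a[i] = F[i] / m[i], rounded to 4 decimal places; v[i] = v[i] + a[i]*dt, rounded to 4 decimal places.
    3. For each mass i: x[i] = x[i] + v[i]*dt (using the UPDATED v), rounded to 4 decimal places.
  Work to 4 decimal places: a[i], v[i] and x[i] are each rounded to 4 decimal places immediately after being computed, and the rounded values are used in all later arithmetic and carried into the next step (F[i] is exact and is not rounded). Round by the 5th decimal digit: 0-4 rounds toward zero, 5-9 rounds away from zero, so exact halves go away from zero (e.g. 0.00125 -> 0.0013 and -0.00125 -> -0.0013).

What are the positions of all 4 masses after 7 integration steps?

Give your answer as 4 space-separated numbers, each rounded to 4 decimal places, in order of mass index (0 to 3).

Answer: 6.6875 9.7188 11.1094 16.5547

Derivation:
Step 0: x=[6.0000 9.0000 11.0000 15.0000] v=[0.0000 0.0000 1.0000 0.0000]
Step 1: x=[3.0000 8.0000 13.5000 15.0000] v=[-6.0000 -2.0000 5.0000 0.0000]
Step 2: x=[2.0000 7.5000 12.0000 16.2500] v=[-2.0000 -1.0000 -3.0000 2.5000]
Step 3: x=[4.5000 6.0000 10.2500 17.3750] v=[5.0000 -3.0000 -3.5000 2.2500]
Step 4: x=[4.0000 7.2500 11.3750 16.9375] v=[-1.0000 2.5000 2.2500 -0.8750]
Step 5: x=[2.7500 9.3750 13.9375 15.7188] v=[-2.5000 4.2500 5.1250 -2.4375]
Step 6: x=[5.3750 9.4375 13.7188 15.6094] v=[5.2500 0.1250 -0.4374 -0.2188]
Step 7: x=[6.6875 9.7188 11.1094 16.5547] v=[2.6250 0.5626 -5.2188 1.8906]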